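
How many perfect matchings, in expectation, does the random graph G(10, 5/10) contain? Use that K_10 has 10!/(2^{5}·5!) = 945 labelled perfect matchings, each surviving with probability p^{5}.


K_10 has 10!/(2^{5}·5!) = 945 labelled perfect matchings.
For each such perfect matching H, let X_H = 1 if all 5 edges of H are present in G. Then P[X_H = 1] = p^{5} = (1/2)^{5} = 1/32.
By linearity of expectation: E[X] = Σ_H E[X_H] = 945 · p^{5} = 945 · 1/32 = 945/32.
Numerically: E[X] ≈ 29.531.

E[X] = 945 · (1/2)^{5} = 945/32 ≈ 29.531.


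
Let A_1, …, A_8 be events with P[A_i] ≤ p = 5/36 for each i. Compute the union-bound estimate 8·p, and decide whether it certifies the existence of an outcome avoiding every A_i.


Union bound: P[∪_{i=1}^{8} A_i] ≤ Σ_i P[A_i] ≤ 8·p = 8·(5/36) = 10/9.
Numerically: 10/9 ≈ 1.1111.
Is 10/9 < 1? NO.
Since the bound 10/9 is ≥ 1, the union bound is uninformative here; it does NOT by itself certify existence.

8·p = 10/9 ≈ 1.1111; existence NOT certified by the union bound.


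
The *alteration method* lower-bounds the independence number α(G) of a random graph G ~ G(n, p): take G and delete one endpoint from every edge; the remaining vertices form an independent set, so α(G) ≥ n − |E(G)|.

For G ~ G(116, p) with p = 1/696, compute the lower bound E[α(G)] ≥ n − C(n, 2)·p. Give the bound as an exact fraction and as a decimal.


E[|E(G)|] = C(116, 2)·p = 6670 · (1/696) = 115/12.
E[α(G)] ≥ n − E[|E(G)|] = 116 − 115/12 = 1277/12.
Numerically: ≈ 106.417.
(This is only a lower bound; the true E[α(G)] may be larger.)

E[α(G)] ≥ 1277/12 ≈ 106.417.


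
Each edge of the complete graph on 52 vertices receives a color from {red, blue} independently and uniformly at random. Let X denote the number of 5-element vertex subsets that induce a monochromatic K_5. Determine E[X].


Let X = Σ_S X_S over the C(52, 5) = 2598960 subsets S of size 5, where X_S = 1 if the K_5 on S is monochromatic.
For a fixed S, the K_5 on S has C(5, 2) = 10 edges. P[all 10 edges red] = (1/2)^10, and likewise for blue, so P[monochromatic] = 2·(1/2)^10 = 2^{1 − 10} = 1/512.
By linearity of expectation: E[X] = C(52, 5) · 2^{1 − 10} = 2598960 · 1/512 = 162435/32.
Numerically: E[X] ≈ 5076.0938.

E[X] = C(52,5)·2^(1−C(5,2)) = 162435/32 ≈ 5076.0938.


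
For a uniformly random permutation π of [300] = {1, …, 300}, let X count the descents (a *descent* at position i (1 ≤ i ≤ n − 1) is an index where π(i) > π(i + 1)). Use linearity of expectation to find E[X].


Write X = Σ X_I over i = 1, …, 299, with X_I the indicator of one descent.
There are 299 indicators.
For each fixed i, the pair (π(i), π(i+1)) is a uniformly random ordered pair of distinct values from {1, …, 300}; by symmetry P[π(i) > π(i+1)] = 1/2.
By linearity: E[X] = 299 · (1/2) = (300 − 1) · (1/2) = 299/2 ≈ 149.5000.

E[X] = 299/2 = 149.5000.


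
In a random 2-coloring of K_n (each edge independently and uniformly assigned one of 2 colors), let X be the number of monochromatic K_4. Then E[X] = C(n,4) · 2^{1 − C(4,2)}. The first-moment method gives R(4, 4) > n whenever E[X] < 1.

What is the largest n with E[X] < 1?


We need C(n, 4) · 2^{1 − 6} < 1, i.e. C(n, 4) < 2^{6 − 1} = 32.
Check values of n near the boundary:
  n = 4: C(4, 4) = 1; 1 < 32? YES
  n = 5: C(5, 4) = 5; 5 < 32? YES
  n = 6: C(6, 4) = 15; 15 < 32? YES
  n = 7: C(7, 4) = 35; 35 < 32? NO
The largest n with C(n, 4) < 32 is n = 6 (where E[X] = 15/32 ≈ 0.468750). Hence R(4, 4) > 6, i.e. R(4, 4) ≥ 7.

Largest n = 6; hence R(4, 4) > 6.


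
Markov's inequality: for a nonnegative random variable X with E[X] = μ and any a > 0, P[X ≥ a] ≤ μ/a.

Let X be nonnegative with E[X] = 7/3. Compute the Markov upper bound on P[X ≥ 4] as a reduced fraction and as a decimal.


μ = E[X] = 7/3, a = 4.
Markov: P[X ≥ 4] ≤ μ/a = (7/3)/4 = 7/12.
Numerically: ≈ 0.58333.
(Since a = 4 > μ = 2.33333, the bound 7/12 is < 1 and informative.)

P[X ≥ 4] ≤ 7/12 ≈ 0.58333.


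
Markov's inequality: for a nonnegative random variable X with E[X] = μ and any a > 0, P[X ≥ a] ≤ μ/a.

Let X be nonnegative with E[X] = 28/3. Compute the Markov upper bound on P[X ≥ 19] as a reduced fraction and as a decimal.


μ = E[X] = 28/3, a = 19.
Markov: P[X ≥ 19] ≤ μ/a = (28/3)/19 = 28/57.
Numerically: ≈ 0.491228.
(Since a = 19 > μ = 9.333333, the bound 28/57 is < 1 and informative.)

P[X ≥ 19] ≤ 28/57 ≈ 0.491228.


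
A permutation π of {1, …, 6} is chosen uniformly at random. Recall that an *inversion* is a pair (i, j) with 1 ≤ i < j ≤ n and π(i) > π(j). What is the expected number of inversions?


Write X = Σ X_I over the C(6, 2) = 15 pairs i < j, with X_I the indicator of one inversion.
There are 15 indicators.
For each fixed pair i < j, the values π(i) and π(j) are two distinct elements of {1, …, 6} in uniformly random order; by symmetry P[π(i) > π(j)] = 1/2.
By linearity: E[X] = 15 · (1/2) = C(6, 2) · (1/2) = 15/2 = 15/2 ≈ 7.500.

E[X] = 15/2 = 7.500.


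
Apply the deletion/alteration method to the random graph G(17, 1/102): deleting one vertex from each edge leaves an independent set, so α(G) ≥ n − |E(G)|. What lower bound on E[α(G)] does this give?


E[|E(G)|] = C(17, 2)·p = 136 · (1/102) = 4/3.
E[α(G)] ≥ n − E[|E(G)|] = 17 − 4/3 = 47/3.
Numerically: ≈ 15.6667.
(This is only a lower bound; the true E[α(G)] may be larger.)

E[α(G)] ≥ 47/3 ≈ 15.6667.


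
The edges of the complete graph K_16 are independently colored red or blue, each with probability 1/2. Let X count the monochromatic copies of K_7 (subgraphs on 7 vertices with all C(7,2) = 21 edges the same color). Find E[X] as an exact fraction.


Let X = Σ_S X_S over the C(16, 7) = 11440 subsets S of size 7, where X_S = 1 if the K_7 on S is monochromatic.
For a fixed S, the K_7 on S has C(7, 2) = 21 edges. P[all 21 edges red] = (1/2)^21, and likewise for blue, so P[monochromatic] = 2·(1/2)^21 = 2^{1 − 21} = 1/1048576.
By linearity: E[X] = C(16, 7) · 2^{1 − 21} = 11440 · 1/1048576 = 715/65536.
Numerically: E[X] ≈ 0.01091.

E[X] = C(16,7)·2^(1−C(7,2)) = 715/65536 ≈ 0.01091.


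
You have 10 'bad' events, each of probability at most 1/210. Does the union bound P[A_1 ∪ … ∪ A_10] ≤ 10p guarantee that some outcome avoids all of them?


Union bound: P[∪_{i=1}^{10} A_i] ≤ Σ_i P[A_i] ≤ 10·p = 10·(1/210) = 1/21.
Numerically: 1/21 ≈ 0.0476190.
Is 1/21 < 1? YES.
Since P[∪ A_i] ≤ 1/21 < 1, the complement has P[∩ A_i^c] ≥ 1 − 1/21 = 20/21 > 0, so some outcome avoids every A_i.

10·p = 1/21 ≈ 0.0476190; existence CERTIFIED by the union bound.


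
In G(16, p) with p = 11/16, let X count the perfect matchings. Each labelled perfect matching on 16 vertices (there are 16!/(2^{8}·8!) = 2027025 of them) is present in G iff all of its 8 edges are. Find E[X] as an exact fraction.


K_16 has 16!/(2^{8}·8!) = 2027025 labelled perfect matchings.
For each such perfect matching H, let X_H = 1 if all 8 edges of H are present in G. Then P[X_H = 1] = p^{8} = (11/16)^{8} = 214358881/4294967296.
Summing the indicators: E[X] = Σ_H E[X_H] = 2027025 · p^{8} = 2027025 · 214358881/4294967296 = 434510810759025/4294967296.
Numerically: E[X] ≈ 101167.

E[X] = 2027025 · (11/16)^{8} = 434510810759025/4294967296 ≈ 101167.


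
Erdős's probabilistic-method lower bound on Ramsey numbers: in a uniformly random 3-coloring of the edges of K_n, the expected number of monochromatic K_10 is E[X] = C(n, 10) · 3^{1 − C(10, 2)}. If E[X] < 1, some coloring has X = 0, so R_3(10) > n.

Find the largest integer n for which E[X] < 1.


We need C(n, 10) · 3^{1 − 45} < 1, i.e. C(n, 10) < 3^{45 − 1} = 984770902183611232881.
Check values of n near the boundary:
  n = 568: C(568, 10) = 889446337783744949208; 889446337783744949208 < 984770902183611232881? YES
  n = 569: C(569, 10) = 905357721286137524328; 905357721286137524328 < 984770902183611232881? YES
  n = 570: C(570, 10) = 921524823451961408691; 921524823451961408691 < 984770902183611232881? YES
  n = 571: C(571, 10) = 937951290893172842001; 937951290893172842001 < 984770902183611232881? YES
  n = 572: C(572, 10) = 954640815642161682606; 954640815642161682606 < 984770902183611232881? YES
  n = 573: C(573, 10) = 971597135635805762226; 971597135635805762226 < 984770902183611232881? YES
  n = 574: C(574, 10) = 988824035203816502691; 988824035203816502691 < 984770902183611232881? NO
  n = 575: C(575, 10) = 1006325345561406175305; 1006325345561406175305 < 984770902183611232881? NO
  n = 576: C(576, 10) = 1024104945306307344480; 1024104945306307344480 < 984770902183611232881? NO
The largest n with C(n, 10) < 984770902183611232881 is n = 573 (where E[X] = 35985079097622435638/36472996377170786403 ≈ 0.9866). Hence R_3(10) > 573, i.e. R_3(10) ≥ 574.

Largest n = 573; hence R_3(10) > 573.


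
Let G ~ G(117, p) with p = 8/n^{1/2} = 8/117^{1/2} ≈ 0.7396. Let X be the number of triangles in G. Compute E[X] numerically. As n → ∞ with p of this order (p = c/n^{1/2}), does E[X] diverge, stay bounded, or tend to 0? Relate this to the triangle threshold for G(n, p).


Number of potential triangles: C(117, 3) = 260130.
Each occurs with probability p³ ≈ (0.7396)³ ≈ 4.045677e-01.
By linearity: E[X] = C(117, 3)·p³ ≈ 260130 · 4.045677e-01 ≈ 105240.1866.
Since α = 1/2 < 1, p = c/n^{1/2} ≫ 1/n is above the triangle threshold p ~ 1/n. Asymptotically E[X] ~ (c³/6)·n^{3(1−α)} = (8³/6)·n^{1.5} → ∞; triangles are abundant w.h.p.

E[X] ≈ 105240.1866; in regime p = Θ(1/n^{1/2}) E[X] diverges (above the triangle threshold p ~ 1/n).


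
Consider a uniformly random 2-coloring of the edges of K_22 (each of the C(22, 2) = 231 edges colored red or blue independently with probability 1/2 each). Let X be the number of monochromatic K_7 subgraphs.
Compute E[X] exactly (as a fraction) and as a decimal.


Let X = Σ_S X_S over the C(22, 7) = 170544 subsets S of size 7, where X_S = 1 if the K_7 on S is monochromatic.
For a fixed S, the K_7 on S has C(7, 2) = 21 edges. P[all 21 edges red] = (1/2)^21, and likewise for blue, so P[monochromatic] = 2·(1/2)^21 = 2^{1 − 21} = 1/1048576.
By linearity of expectation: E[X] = C(22, 7) · 2^{1 − 21} = 170544 · 1/1048576 = 10659/65536.
Numerically: E[X] ≈ 0.162643.

E[X] = C(22,7)·2^(1−C(7,2)) = 10659/65536 ≈ 0.162643.


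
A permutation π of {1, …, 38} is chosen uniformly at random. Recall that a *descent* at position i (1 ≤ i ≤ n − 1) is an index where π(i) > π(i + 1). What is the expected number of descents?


Write X = Σ X_I over i = 1, …, 37, with X_I the indicator of one descent.
There are 37 indicators.
For each fixed i, the pair (π(i), π(i+1)) is a uniformly random ordered pair of distinct values from {1, …, 38}; by symmetry P[π(i) > π(i+1)] = 1/2.
By linearity: E[X] = 37 · (1/2) = (38 − 1) · (1/2) = 37/2 ≈ 18.500000.

E[X] = 37/2 = 18.500000.


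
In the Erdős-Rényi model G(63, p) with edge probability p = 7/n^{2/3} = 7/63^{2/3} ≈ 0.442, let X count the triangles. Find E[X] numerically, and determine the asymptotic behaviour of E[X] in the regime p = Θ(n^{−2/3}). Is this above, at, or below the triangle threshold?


Number of potential triangles: C(63, 3) = 39711.
Each occurs with probability p³ ≈ (0.442)³ ≈ 8.64198e-02.
By linearity: E[X] = C(63, 3)·p³ ≈ 39711 · 8.64198e-02 ≈ 3431.815.
Since α = 2/3 < 1, p = c/n^{2/3} ≫ 1/n is above the triangle threshold p ~ 1/n. Asymptotically E[X] ~ (c³/6)·n^{3(1−α)} = (7³/6)·n^{1} → ∞; triangles are abundant w.h.p.

E[X] ≈ 3431.815; in regime p = Θ(1/n^{2/3}) E[X] diverges (above the triangle threshold p ~ 1/n).


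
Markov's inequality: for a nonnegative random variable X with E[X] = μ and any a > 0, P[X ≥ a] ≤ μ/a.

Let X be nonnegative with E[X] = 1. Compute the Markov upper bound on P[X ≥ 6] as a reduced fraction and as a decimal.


μ = E[X] = 1, a = 6.
Markov: P[X ≥ 6] ≤ μ/a = (1)/6 = 1/6.
Numerically: ≈ 0.1667.
(Since a = 6 > μ = 1.0000, the bound 1/6 is < 1 and informative.)

P[X ≥ 6] ≤ 1/6 ≈ 0.1667.


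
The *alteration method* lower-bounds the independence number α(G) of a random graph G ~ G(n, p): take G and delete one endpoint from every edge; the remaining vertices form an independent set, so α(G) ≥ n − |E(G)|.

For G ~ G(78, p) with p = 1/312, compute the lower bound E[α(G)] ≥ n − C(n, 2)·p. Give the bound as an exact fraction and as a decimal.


E[|E(G)|] = C(78, 2)·p = 3003 · (1/312) = 77/8.
E[α(G)] ≥ n − E[|E(G)|] = 78 − 77/8 = 547/8.
Numerically: ≈ 68.37500.
(This is only a lower bound; the true E[α(G)] may be larger.)

E[α(G)] ≥ 547/8 ≈ 68.37500.


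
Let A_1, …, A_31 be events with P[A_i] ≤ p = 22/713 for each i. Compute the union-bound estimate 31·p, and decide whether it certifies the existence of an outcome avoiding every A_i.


Union bound: P[∪_{i=1}^{31} A_i] ≤ Σ_i P[A_i] ≤ 31·p = 31·(22/713) = 22/23.
Numerically: 22/23 ≈ 0.9565.
Is 22/23 < 1? YES.
Since P[∪ A_i] ≤ 22/23 < 1, the complement has P[∩ A_i^c] ≥ 1 − 22/23 = 1/23 > 0, so some outcome avoids every A_i.

31·p = 22/23 ≈ 0.9565; existence CERTIFIED by the union bound.


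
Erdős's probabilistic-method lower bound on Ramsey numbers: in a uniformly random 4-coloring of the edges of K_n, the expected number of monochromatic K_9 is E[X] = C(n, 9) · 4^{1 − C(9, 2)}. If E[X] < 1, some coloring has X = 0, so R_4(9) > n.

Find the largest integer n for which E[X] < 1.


We need C(n, 9) · 4^{1 − 36} < 1, i.e. C(n, 9) < 4^{36 − 1} = 1180591620717411303424.
Check values of n near the boundary:
  n = 909: C(909, 9) = 1122169012923711463931; 1122169012923711463931 < 1180591620717411303424? YES
  n = 910: C(910, 9) = 1133378248346922788210; 1133378248346922788210 < 1180591620717411303424? YES
  n = 911: C(911, 9) = 1144686900492291197405; 1144686900492291197405 < 1180591620717411303424? YES
  n = 912: C(912, 9) = 1156095740032081475120; 1156095740032081475120 < 1180591620717411303424? YES
  n = 913: C(913, 9) = 1167605542753639808390; 1167605542753639808390 < 1180591620717411303424? YES
  n = 914: C(914, 9) = 1179217089587653905932; 1179217089587653905932 < 1180591620717411303424? YES
  n = 915: C(915, 9) = 1190931166636537885130; 1190931166636537885130 < 1180591620717411303424? NO
  n = 916: C(916, 9) = 1202748565202942340440; 1202748565202942340440 < 1180591620717411303424? NO
  n = 917: C(917, 9) = 1214670081818390006810; 1214670081818390006810 < 1180591620717411303424? NO
The largest n with C(n, 9) < 1180591620717411303424 is n = 914 (where E[X] = 294804272396913476483/295147905179352825856 ≈ 0.9988357). Hence R_4(9) > 914, i.e. R_4(9) ≥ 915.

Largest n = 914; hence R_4(9) > 914.


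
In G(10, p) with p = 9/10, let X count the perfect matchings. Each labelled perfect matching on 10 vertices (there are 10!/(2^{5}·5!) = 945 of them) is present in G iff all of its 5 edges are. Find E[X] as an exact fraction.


K_10 has 10!/(2^{5}·5!) = 945 labelled perfect matchings.
For each such perfect matching H, let X_H = 1 if all 5 edges of H are present in G. Then P[X_H = 1] = p^{5} = (9/10)^{5} = 59049/100000.
By linearity: E[X] = Σ_H E[X_H] = 945 · p^{5} = 945 · 59049/100000 = 11160261/20000.
Numerically: E[X] ≈ 558.

E[X] = 945 · (9/10)^{5} = 11160261/20000 ≈ 558.


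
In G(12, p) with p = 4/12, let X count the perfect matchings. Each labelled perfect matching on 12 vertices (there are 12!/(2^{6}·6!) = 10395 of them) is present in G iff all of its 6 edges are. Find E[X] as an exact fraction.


K_12 has 12!/(2^{6}·6!) = 10395 labelled perfect matchings.
For each such perfect matching H, let X_H = 1 if all 6 edges of H are present in G. Then P[X_H = 1] = p^{6} = (1/3)^{6} = 1/729.
By linearity: E[X] = Σ_H E[X_H] = 10395 · p^{6} = 10395 · 1/729 = 385/27.
Numerically: E[X] ≈ 14.2593.

E[X] = 10395 · (1/3)^{6} = 385/27 ≈ 14.2593.


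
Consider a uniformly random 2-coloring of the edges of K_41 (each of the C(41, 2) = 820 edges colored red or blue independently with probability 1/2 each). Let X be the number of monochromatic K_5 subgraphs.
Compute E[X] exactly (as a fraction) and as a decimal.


Let X = Σ_S X_S over the C(41, 5) = 749398 subsets S of size 5, where X_S = 1 if the K_5 on S is monochromatic.
For a fixed S, the K_5 on S has C(5, 2) = 10 edges. P[all 10 edges red] = (1/2)^10, and likewise for blue, so P[monochromatic] = 2·(1/2)^10 = 2^{1 − 10} = 1/512.
By linearity: E[X] = C(41, 5) · 2^{1 − 10} = 749398 · 1/512 = 374699/256.
Numerically: E[X] ≈ 1463.66797.

E[X] = C(41,5)·2^(1−C(5,2)) = 374699/256 ≈ 1463.66797.


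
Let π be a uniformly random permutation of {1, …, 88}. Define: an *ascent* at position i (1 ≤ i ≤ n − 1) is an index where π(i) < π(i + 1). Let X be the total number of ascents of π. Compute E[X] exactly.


Write X = Σ X_I over i = 1, …, 87, with X_I the indicator of one ascent.
There are 87 indicators.
For each fixed i, the pair (π(i), π(i+1)) is a uniformly random ordered pair of distinct values from {1, …, 88}; by symmetry P[π(i) < π(i+1)] = 1/2.
By linearity: E[X] = 87 · (1/2) = (88 − 1) · (1/2) = 87/2 ≈ 43.500000.

E[X] = 87/2 = 43.500000.


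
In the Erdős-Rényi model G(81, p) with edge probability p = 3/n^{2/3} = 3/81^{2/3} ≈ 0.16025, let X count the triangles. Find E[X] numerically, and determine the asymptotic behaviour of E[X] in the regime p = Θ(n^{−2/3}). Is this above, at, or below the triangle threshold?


Number of potential triangles: C(81, 3) = 85320.
Each occurs with probability p³ ≈ (0.16025)³ ≈ 4.11522634e-03.
By linearity: E[X] = C(81, 3)·p³ ≈ 85320 · 4.11522634e-03 ≈ 351.111111.
Since α = 2/3 < 1, p = c/n^{2/3} ≫ 1/n is above the triangle threshold p ~ 1/n. Asymptotically E[X] ~ (c³/6)·n^{3(1−α)} = (3³/6)·n^{1} → ∞; triangles are abundant w.h.p.

E[X] ≈ 351.111111; in regime p = Θ(1/n^{2/3}) E[X] diverges (above the triangle threshold p ~ 1/n).


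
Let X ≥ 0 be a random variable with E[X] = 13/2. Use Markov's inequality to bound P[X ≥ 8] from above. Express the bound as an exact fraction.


μ = E[X] = 13/2, a = 8.
Markov: P[X ≥ 8] ≤ μ/a = (13/2)/8 = 13/16.
Numerically: ≈ 0.812.
(Since a = 8 > μ = 6.500, the bound 13/16 is < 1 and informative.)

P[X ≥ 8] ≤ 13/16 ≈ 0.812.


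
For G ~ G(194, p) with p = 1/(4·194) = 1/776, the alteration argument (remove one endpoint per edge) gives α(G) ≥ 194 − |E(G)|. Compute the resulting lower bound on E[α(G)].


E[|E(G)|] = C(194, 2)·p = 18721 · (1/776) = 193/8.
E[α(G)] ≥ n − E[|E(G)|] = 194 − 193/8 = 1359/8.
Numerically: ≈ 169.87500.
(This is only a lower bound; the true E[α(G)] may be larger.)

E[α(G)] ≥ 1359/8 ≈ 169.87500.


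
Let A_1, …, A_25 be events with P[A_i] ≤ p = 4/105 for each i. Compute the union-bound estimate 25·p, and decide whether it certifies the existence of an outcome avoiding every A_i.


Union bound: P[∪_{i=1}^{25} A_i] ≤ Σ_i P[A_i] ≤ 25·p = 25·(4/105) = 20/21.
Numerically: 20/21 ≈ 0.95238.
Is 20/21 < 1? YES.
Since P[∪ A_i] ≤ 20/21 < 1, the complement has P[∩ A_i^c] ≥ 1 − 20/21 = 1/21 > 0, so some outcome avoids every A_i.

25·p = 20/21 ≈ 0.95238; existence CERTIFIED by the union bound.


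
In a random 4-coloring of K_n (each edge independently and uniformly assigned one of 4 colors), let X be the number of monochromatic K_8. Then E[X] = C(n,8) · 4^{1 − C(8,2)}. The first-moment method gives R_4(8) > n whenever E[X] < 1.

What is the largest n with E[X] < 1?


We need C(n, 8) · 4^{1 − 28} < 1, i.e. C(n, 8) < 4^{28 − 1} = 18014398509481984.
Check values of n near the boundary:
  n = 403: C(403, 8) = 16090020602228430; 16090020602228430 < 18014398509481984? YES
  n = 404: C(404, 8) = 16415071523485570; 16415071523485570 < 18014398509481984? YES
  n = 405: C(405, 8) = 16745853821188050; 16745853821188050 < 18014398509481984? YES
  n = 406: C(406, 8) = 17082453897995850; 17082453897995850 < 18014398509481984? YES
  n = 407: C(407, 8) = 17424959239309050; 17424959239309050 < 18014398509481984? YES
  n = 408: C(408, 8) = 17773458424095231; 17773458424095231 < 18014398509481984? YES
  n = 409: C(409, 8) = 18128041135797879; 18128041135797879 < 18014398509481984? NO
  n = 410: C(410, 8) = 18488798173326195; 18488798173326195 < 18014398509481984? NO
  n = 411: C(411, 8) = 18855821462126715; 18855821462126715 < 18014398509481984? NO
The largest n with C(n, 8) < 18014398509481984 is n = 408 (where E[X] = 17773458424095231/18014398509481984 ≈ 0.987). Hence R_4(8) > 408, i.e. R_4(8) ≥ 409.

Largest n = 408; hence R_4(8) > 408.


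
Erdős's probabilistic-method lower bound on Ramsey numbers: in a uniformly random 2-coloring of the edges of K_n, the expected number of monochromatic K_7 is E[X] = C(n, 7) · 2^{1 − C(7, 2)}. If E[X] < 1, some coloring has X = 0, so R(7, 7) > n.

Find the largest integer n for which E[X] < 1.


We need C(n, 7) · 2^{1 − 21} < 1, i.e. C(n, 7) < 2^{21 − 1} = 1048576.
Check values of n near the boundary:
  n = 23: C(23, 7) = 245157; 245157 < 1048576? YES
  n = 24: C(24, 7) = 346104; 346104 < 1048576? YES
  n = 25: C(25, 7) = 480700; 480700 < 1048576? YES
  n = 26: C(26, 7) = 657800; 657800 < 1048576? YES
  n = 27: C(27, 7) = 888030; 888030 < 1048576? YES
  n = 28: C(28, 7) = 1184040; 1184040 < 1048576? NO
The largest n with C(n, 7) < 1048576 is n = 27 (where E[X] = 444015/524288 ≈ 0.8469). Hence R(7, 7) > 27, i.e. R(7, 7) ≥ 28.

Largest n = 27; hence R(7, 7) > 27.


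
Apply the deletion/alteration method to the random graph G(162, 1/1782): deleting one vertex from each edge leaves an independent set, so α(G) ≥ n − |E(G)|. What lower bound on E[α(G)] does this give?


E[|E(G)|] = C(162, 2)·p = 13041 · (1/1782) = 161/22.
E[α(G)] ≥ n − E[|E(G)|] = 162 − 161/22 = 3403/22.
Numerically: ≈ 154.681818.
(This is only a lower bound; the true E[α(G)] may be larger.)

E[α(G)] ≥ 3403/22 ≈ 154.681818.


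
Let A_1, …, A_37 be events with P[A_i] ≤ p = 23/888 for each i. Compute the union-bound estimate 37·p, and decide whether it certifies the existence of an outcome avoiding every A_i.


Union bound: P[∪_{i=1}^{37} A_i] ≤ Σ_i P[A_i] ≤ 37·p = 37·(23/888) = 23/24.
Numerically: 23/24 ≈ 0.95833.
Is 23/24 < 1? YES.
Since P[∪ A_i] ≤ 23/24 < 1, the complement has P[∩ A_i^c] ≥ 1 − 23/24 = 1/24 > 0, so some outcome avoids every A_i.

37·p = 23/24 ≈ 0.95833; existence CERTIFIED by the union bound.


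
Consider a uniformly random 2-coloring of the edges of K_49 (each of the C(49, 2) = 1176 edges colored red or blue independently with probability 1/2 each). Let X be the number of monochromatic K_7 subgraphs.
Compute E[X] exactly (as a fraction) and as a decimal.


Let X = Σ_S X_S over the C(49, 7) = 85900584 subsets S of size 7, where X_S = 1 if the K_7 on S is monochromatic.
For a fixed S, the K_7 on S has C(7, 2) = 21 edges. P[all 21 edges red] = (1/2)^21, and likewise for blue, so P[monochromatic] = 2·(1/2)^21 = 2^{1 − 21} = 1/1048576.
By linearity of expectation: E[X] = C(49, 7) · 2^{1 − 21} = 85900584 · 1/1048576 = 10737573/131072.
Numerically: E[X] ≈ 81.9212.

E[X] = C(49,7)·2^(1−C(7,2)) = 10737573/131072 ≈ 81.9212.


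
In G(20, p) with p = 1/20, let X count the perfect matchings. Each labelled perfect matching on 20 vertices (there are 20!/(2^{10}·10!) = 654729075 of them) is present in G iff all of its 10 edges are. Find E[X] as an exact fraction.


K_20 has 20!/(2^{10}·10!) = 654729075 labelled perfect matchings.
For each such perfect matching H, let X_H = 1 if all 10 edges of H are present in G. Then P[X_H = 1] = p^{10} = (1/20)^{10} = 1/10240000000000.
By linearity of expectation: E[X] = Σ_H E[X_H] = 654729075 · p^{10} = 654729075 · 1/10240000000000 = 26189163/409600000000.
Numerically: E[X] ≈ 6.39e-05.

E[X] = 654729075 · (1/20)^{10} = 26189163/409600000000 ≈ 6.39e-05.


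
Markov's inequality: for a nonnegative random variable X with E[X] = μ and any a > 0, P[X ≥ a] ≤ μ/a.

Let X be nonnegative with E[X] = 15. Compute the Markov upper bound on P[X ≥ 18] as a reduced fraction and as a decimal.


μ = E[X] = 15, a = 18.
Markov: P[X ≥ 18] ≤ μ/a = (15)/18 = 5/6.
Numerically: ≈ 0.83333.
(Since a = 18 > μ = 15.00000, the bound 5/6 is < 1 and informative.)

P[X ≥ 18] ≤ 5/6 ≈ 0.83333.


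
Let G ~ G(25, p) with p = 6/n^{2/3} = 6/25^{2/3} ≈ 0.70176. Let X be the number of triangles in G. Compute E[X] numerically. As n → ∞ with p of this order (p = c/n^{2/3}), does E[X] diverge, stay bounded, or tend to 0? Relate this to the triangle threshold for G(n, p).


Number of potential triangles: C(25, 3) = 2300.
Each occurs with probability p³ ≈ (0.70176)³ ≈ 3.4560000e-01.
By linearity: E[X] = C(25, 3)·p³ ≈ 2300 · 3.4560000e-01 ≈ 794.88000.
Since α = 2/3 < 1, p = c/n^{2/3} ≫ 1/n is above the triangle threshold p ~ 1/n. Asymptotically E[X] ~ (c³/6)·n^{3(1−α)} = (6³/6)·n^{1} → ∞; triangles are abundant w.h.p.

E[X] ≈ 794.88000; in regime p = Θ(1/n^{2/3}) E[X] diverges (above the triangle threshold p ~ 1/n).


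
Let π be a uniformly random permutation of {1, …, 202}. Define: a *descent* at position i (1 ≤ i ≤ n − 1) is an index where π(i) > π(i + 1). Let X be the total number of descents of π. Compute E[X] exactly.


Write X = Σ X_I over i = 1, …, 201, with X_I the indicator of one descent.
There are 201 indicators.
For each fixed i, the pair (π(i), π(i+1)) is a uniformly random ordered pair of distinct values from {1, …, 202}; by symmetry P[π(i) > π(i+1)] = 1/2.
By linearity: E[X] = 201 · (1/2) = (202 − 1) · (1/2) = 201/2 ≈ 100.500000.

E[X] = 201/2 = 100.500000.


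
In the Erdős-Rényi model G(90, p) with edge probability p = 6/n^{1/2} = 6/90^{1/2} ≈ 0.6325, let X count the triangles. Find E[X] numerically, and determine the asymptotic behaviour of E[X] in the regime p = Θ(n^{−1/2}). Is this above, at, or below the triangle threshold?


Number of potential triangles: C(90, 3) = 117480.
Each occurs with probability p³ ≈ (0.6325)³ ≈ 2.529822e-01.
By linearity: E[X] = C(90, 3)·p³ ≈ 117480 · 2.529822e-01 ≈ 29720.3504.
Since α = 1/2 < 1, p = c/n^{1/2} ≫ 1/n is above the triangle threshold p ~ 1/n. Asymptotically E[X] ~ (c³/6)·n^{3(1−α)} = (6³/6)·n^{1.5} → ∞; triangles are abundant w.h.p.

E[X] ≈ 29720.3504; in regime p = Θ(1/n^{1/2}) E[X] diverges (above the triangle threshold p ~ 1/n).


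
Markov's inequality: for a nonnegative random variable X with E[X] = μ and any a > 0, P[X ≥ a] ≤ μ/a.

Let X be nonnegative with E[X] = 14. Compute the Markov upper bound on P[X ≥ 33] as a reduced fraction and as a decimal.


μ = E[X] = 14, a = 33.
Markov: P[X ≥ 33] ≤ μ/a = (14)/33 = 14/33.
Numerically: ≈ 0.424242.
(Since a = 33 > μ = 14.000000, the bound 14/33 is < 1 and informative.)

P[X ≥ 33] ≤ 14/33 ≈ 0.424242.


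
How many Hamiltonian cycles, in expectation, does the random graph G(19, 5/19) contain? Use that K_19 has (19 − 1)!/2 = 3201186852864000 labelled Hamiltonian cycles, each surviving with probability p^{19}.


K_19 has (19 − 1)!/2 = 3201186852864000 labelled Hamiltonian cycles.
For each such Hamiltonian cycle H, let X_H = 1 if all 19 edges of H are present in G. Then P[X_H = 1] = p^{19} = (5/19)^{19} = 19073486328125/1978419655660313589123979.
By linearity: E[X] = Σ_H E[X_H] = 3201186852864000 · p^{19} = 3201186852864000 · 19073486328125/1978419655660313589123979 = 61057793671875000000000000000/1978419655660313589123979.
Numerically: E[X] ≈ 3.09e+04.

E[X] = 3201186852864000 · (5/19)^{19} = 61057793671875000000000000000/1978419655660313589123979 ≈ 3.09e+04.


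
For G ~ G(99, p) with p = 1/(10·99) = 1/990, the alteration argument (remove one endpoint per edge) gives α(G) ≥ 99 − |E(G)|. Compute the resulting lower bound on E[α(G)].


E[|E(G)|] = C(99, 2)·p = 4851 · (1/990) = 49/10.
E[α(G)] ≥ n − E[|E(G)|] = 99 − 49/10 = 941/10.
Numerically: ≈ 94.100.
(This is only a lower bound; the true E[α(G)] may be larger.)

E[α(G)] ≥ 941/10 ≈ 94.100.


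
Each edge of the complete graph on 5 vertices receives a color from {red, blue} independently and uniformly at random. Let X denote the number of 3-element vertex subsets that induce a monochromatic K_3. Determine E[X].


Let X = Σ_S X_S over the C(5, 3) = 10 subsets S of size 3, where X_S = 1 if the K_3 on S is monochromatic.
For a fixed S, the K_3 on S has C(3, 2) = 3 edges. P[all 3 edges red] = (1/2)^3, and likewise for blue, so P[monochromatic] = 2·(1/2)^3 = 2^{1 − 3} = 1/4.
By linearity: E[X] = C(5, 3) · 2^{1 − 3} = 10 · 1/4 = 5/2.
Numerically: E[X] ≈ 2.500000.

E[X] = C(5,3)·2^(1−C(3,2)) = 5/2 ≈ 2.500000.


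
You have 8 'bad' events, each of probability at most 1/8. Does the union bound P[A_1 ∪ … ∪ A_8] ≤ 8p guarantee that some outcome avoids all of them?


Union bound: P[∪_{i=1}^{8} A_i] ≤ Σ_i P[A_i] ≤ 8·p = 8·(1/8) = 1.
Numerically: 1 ≈ 1.000000.
Is 1 < 1? NO.
Since the bound 1 is ≥ 1, the union bound is uninformative here; it does NOT by itself certify existence.

8·p = 1 ≈ 1.000000; existence NOT certified by the union bound.


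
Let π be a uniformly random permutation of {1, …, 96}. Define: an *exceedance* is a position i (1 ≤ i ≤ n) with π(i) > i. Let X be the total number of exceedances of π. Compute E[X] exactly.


Write X = Σ_{i=1}^{96} X_i, where X_i = 1_{π(i) > i}.
For each fixed i, π(i) is uniform over {1, …, 96} (marginal of a uniform permutation), so P[π(i) > i] = (n − i)/n. Summing: Σ_{i=1}^{96} (n − i)/n = (0 + 1 + … + 95)/96 = 96(96 − 1)/(2·96) = (96 − 1)/2.
Hence E[X] = Σ_{i=1}^{96} (96 − i)/96 = 95/2 ≈ 47.500.

E[X] = 95/2 = 47.500.


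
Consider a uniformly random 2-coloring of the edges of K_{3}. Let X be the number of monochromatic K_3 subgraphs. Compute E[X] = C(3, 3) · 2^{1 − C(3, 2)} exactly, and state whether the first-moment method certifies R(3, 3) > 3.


E[X] = C(3, 3) · 2^{1 − 3} = 1 · 2^{−2} = 1/4.
As a reduced fraction: E[X] = 1/4 ≈ 0.2500000.
Is E[X] < 1? YES.
Since E[X] < 1, there exists a 2-coloring of K_{3} with no monochromatic K_3; hence R(3, 3) > 3.

E[X] = 1/4 ≈ 0.2500000; E[X] < 1, so R(3, 3) > 3.


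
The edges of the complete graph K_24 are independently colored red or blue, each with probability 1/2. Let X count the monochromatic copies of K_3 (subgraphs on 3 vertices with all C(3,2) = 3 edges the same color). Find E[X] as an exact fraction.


Let X = Σ_S X_S over the C(24, 3) = 2024 subsets S of size 3, where X_S = 1 if the K_3 on S is monochromatic.
For a fixed S, the K_3 on S has C(3, 2) = 3 edges. P[all 3 edges red] = (1/2)^3, and likewise for blue, so P[monochromatic] = 2·(1/2)^3 = 2^{1 − 3} = 1/4.
Summing: E[X] = C(24, 3) · 2^{1 − 3} = 2024 · 1/4 = 506.
Numerically: E[X] ≈ 506.000.

E[X] = C(24,3)·2^(1−C(3,2)) = 506 ≈ 506.000.


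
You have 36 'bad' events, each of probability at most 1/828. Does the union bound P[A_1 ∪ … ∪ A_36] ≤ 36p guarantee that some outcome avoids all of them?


Union bound: P[∪_{i=1}^{36} A_i] ≤ Σ_i P[A_i] ≤ 36·p = 36·(1/828) = 1/23.
Numerically: 1/23 ≈ 0.043.
Is 1/23 < 1? YES.
Since P[∪ A_i] ≤ 1/23 < 1, the complement has P[∩ A_i^c] ≥ 1 − 1/23 = 22/23 > 0, so some outcome avoids every A_i.

36·p = 1/23 ≈ 0.043; existence CERTIFIED by the union bound.


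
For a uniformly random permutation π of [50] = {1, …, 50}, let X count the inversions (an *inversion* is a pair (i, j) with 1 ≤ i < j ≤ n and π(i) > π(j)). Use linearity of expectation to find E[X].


Write X = Σ X_I over the C(50, 2) = 1225 pairs i < j, with X_I the indicator of one inversion.
There are 1225 indicators.
For each fixed pair i < j, the values π(i) and π(j) are two distinct elements of {1, …, 50} in uniformly random order; by symmetry P[π(i) > π(j)] = 1/2.
By linearity: E[X] = 1225 · (1/2) = C(50, 2) · (1/2) = 1225/2 = 1225/2 ≈ 612.500000.

E[X] = 1225/2 = 612.500000.


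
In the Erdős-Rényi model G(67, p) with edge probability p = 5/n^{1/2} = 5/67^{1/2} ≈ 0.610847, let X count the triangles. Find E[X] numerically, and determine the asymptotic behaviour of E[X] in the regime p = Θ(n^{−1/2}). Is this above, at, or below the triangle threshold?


Number of potential triangles: C(67, 3) = 47905.
Each occurs with probability p³ ≈ (0.610847)³ ≈ 2.27928068e-01.
By linearity: E[X] = C(67, 3)·p³ ≈ 47905 · 2.27928068e-01 ≈ 10918.894089.
Since α = 1/2 < 1, p = c/n^{1/2} ≫ 1/n is above the triangle threshold p ~ 1/n. Asymptotically E[X] ~ (c³/6)·n^{3(1−α)} = (5³/6)·n^{1.5} → ∞; triangles are abundant w.h.p.

E[X] ≈ 10918.894089; in regime p = Θ(1/n^{1/2}) E[X] diverges (above the triangle threshold p ~ 1/n).


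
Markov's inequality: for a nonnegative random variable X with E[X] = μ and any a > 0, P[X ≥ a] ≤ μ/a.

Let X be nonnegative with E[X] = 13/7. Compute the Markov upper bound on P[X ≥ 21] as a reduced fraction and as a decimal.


μ = E[X] = 13/7, a = 21.
Markov: P[X ≥ 21] ≤ μ/a = (13/7)/21 = 13/147.
Numerically: ≈ 0.088.
(Since a = 21 > μ = 1.857, the bound 13/147 is < 1 and informative.)

P[X ≥ 21] ≤ 13/147 ≈ 0.088.


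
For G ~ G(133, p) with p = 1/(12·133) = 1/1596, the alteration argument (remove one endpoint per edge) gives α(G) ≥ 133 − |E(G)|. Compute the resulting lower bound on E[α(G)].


E[|E(G)|] = C(133, 2)·p = 8778 · (1/1596) = 11/2.
E[α(G)] ≥ n − E[|E(G)|] = 133 − 11/2 = 255/2.
Numerically: ≈ 127.500000.
(This is only a lower bound; the true E[α(G)] may be larger.)

E[α(G)] ≥ 255/2 ≈ 127.500000.


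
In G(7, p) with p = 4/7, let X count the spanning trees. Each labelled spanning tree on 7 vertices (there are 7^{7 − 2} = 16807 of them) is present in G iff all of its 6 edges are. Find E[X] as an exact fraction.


K_7 has 7^{7 − 2} = 16807 labelled spanning trees.
For each such spanning tree H, let X_H = 1 if all 6 edges of H are present in G. Then P[X_H = 1] = p^{6} = (4/7)^{6} = 4096/117649.
Summing the indicators: E[X] = Σ_H E[X_H] = 16807 · p^{6} = 16807 · 4096/117649 = 4096/7.
Numerically: E[X] ≈ 585.1.

E[X] = 16807 · (4/7)^{6} = 4096/7 ≈ 585.1.


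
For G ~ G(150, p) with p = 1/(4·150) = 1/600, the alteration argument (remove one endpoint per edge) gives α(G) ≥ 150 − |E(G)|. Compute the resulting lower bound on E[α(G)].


E[|E(G)|] = C(150, 2)·p = 11175 · (1/600) = 149/8.
E[α(G)] ≥ n − E[|E(G)|] = 150 − 149/8 = 1051/8.
Numerically: ≈ 131.37500.
(This is only a lower bound; the true E[α(G)] may be larger.)

E[α(G)] ≥ 1051/8 ≈ 131.37500.


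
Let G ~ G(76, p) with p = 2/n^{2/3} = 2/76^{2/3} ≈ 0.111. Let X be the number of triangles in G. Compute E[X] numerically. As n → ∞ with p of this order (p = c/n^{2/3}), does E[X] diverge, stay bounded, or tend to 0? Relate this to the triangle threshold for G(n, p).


Number of potential triangles: C(76, 3) = 70300.
Each occurs with probability p³ ≈ (0.111)³ ≈ 1.38504e-03.
By linearity: E[X] = C(76, 3)·p³ ≈ 70300 · 1.38504e-03 ≈ 97.368.
Since α = 2/3 < 1, p = c/n^{2/3} ≫ 1/n is above the triangle threshold p ~ 1/n. Asymptotically E[X] ~ (c³/6)·n^{3(1−α)} = (2³/6)·n^{1} → ∞; triangles are abundant w.h.p.

E[X] ≈ 97.368; in regime p = Θ(1/n^{2/3}) E[X] diverges (above the triangle threshold p ~ 1/n).


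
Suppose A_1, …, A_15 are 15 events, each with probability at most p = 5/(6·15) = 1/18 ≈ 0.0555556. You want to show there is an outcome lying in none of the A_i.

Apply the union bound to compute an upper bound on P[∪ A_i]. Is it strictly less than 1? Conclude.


Union bound: P[∪_{i=1}^{15} A_i] ≤ Σ_i P[A_i] ≤ 15·p = 15·(1/18) = 5/6.
Numerically: 5/6 ≈ 0.8333333.
Is 5/6 < 1? YES.
Since P[∪ A_i] ≤ 5/6 < 1, the complement has P[∩ A_i^c] ≥ 1 − 5/6 = 1/6 > 0, so some outcome avoids every A_i.

15·p = 5/6 ≈ 0.8333333; existence CERTIFIED by the union bound.


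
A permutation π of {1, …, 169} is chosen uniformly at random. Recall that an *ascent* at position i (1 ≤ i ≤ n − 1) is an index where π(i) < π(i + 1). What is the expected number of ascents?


Write X = Σ X_I over i = 1, …, 168, with X_I the indicator of one ascent.
There are 168 indicators.
For each fixed i, the pair (π(i), π(i+1)) is a uniformly random ordered pair of distinct values from {1, …, 169}; by symmetry P[π(i) < π(i+1)] = 1/2.
By linearity: E[X] = 168 · (1/2) = (169 − 1) · (1/2) = 84 ≈ 84.0000.

E[X] = 84 = 84.0000.


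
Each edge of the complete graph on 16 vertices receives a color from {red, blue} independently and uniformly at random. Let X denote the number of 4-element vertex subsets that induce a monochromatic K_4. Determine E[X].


Let X = Σ_S X_S over the C(16, 4) = 1820 subsets S of size 4, where X_S = 1 if the K_4 on S is monochromatic.
For a fixed S, the K_4 on S has C(4, 2) = 6 edges. P[all 6 edges red] = (1/2)^6, and likewise for blue, so P[monochromatic] = 2·(1/2)^6 = 2^{1 − 6} = 1/32.
Summing: E[X] = C(16, 4) · 2^{1 − 6} = 1820 · 1/32 = 455/8.
Numerically: E[X] ≈ 56.87500.

E[X] = C(16,4)·2^(1−C(4,2)) = 455/8 ≈ 56.87500.


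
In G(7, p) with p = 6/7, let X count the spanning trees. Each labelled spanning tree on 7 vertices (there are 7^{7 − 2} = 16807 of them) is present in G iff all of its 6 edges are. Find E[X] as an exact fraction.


K_7 has 7^{7 − 2} = 16807 labelled spanning trees.
For each such spanning tree H, let X_H = 1 if all 6 edges of H are present in G. Then P[X_H = 1] = p^{6} = (6/7)^{6} = 46656/117649.
By linearity: E[X] = Σ_H E[X_H] = 16807 · p^{6} = 16807 · 46656/117649 = 46656/7.
Numerically: E[X] ≈ 6665.14.

E[X] = 16807 · (6/7)^{6} = 46656/7 ≈ 6665.14.


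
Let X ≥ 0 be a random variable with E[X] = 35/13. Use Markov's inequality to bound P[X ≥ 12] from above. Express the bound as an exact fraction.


μ = E[X] = 35/13, a = 12.
Markov: P[X ≥ 12] ≤ μ/a = (35/13)/12 = 35/156.
Numerically: ≈ 0.22436.
(Since a = 12 > μ = 2.69231, the bound 35/156 is < 1 and informative.)

P[X ≥ 12] ≤ 35/156 ≈ 0.22436.


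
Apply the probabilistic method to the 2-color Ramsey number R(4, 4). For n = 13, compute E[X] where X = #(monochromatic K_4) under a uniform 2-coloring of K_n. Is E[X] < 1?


E[X] = C(13, 4) · 2^{1 − 6} = 715 · 2^{−5} = 715/32.
As a reduced fraction: E[X] = 715/32 ≈ 22.3437500.
Is E[X] < 1? NO.
Since E[X] ≥ 1, the first-moment bound is inconclusive at n = 13; it does NOT by itself certify R(4, 4) > 13.

E[X] = 715/32 ≈ 22.3437500; E[X] ≥ 1; first-moment method inconclusive here.


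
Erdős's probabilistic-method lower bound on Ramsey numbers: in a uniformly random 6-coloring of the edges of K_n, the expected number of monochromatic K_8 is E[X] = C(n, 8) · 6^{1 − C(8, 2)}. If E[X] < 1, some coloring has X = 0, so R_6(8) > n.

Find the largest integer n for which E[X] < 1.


We need C(n, 8) · 6^{1 − 28} < 1, i.e. C(n, 8) < 6^{28 − 1} = 1023490369077469249536.
Check values of n near the boundary:
  n = 1590: C(1590, 8) = 995397314198933813310; 995397314198933813310 < 1023490369077469249536? YES
  n = 1591: C(1591, 8) = 1000427749141189953870; 1000427749141189953870 < 1023490369077469249536? YES
  n = 1592: C(1592, 8) = 1005480414540892933435; 1005480414540892933435 < 1023490369077469249536? YES
  n = 1593: C(1593, 8) = 1010555394551193970323; 1010555394551193970323 < 1023490369077469249536? YES
  n = 1594: C(1594, 8) = 1015652773590544255167; 1015652773590544255167 < 1023490369077469249536? YES
  n = 1595: C(1595, 8) = 1020772636343363633895; 1020772636343363633895 < 1023490369077469249536? YES
  n = 1596: C(1596, 8) = 1025915067760710553965; 1025915067760710553965 < 1023490369077469249536? NO
The largest n with C(n, 8) < 1023490369077469249536 is n = 1595 (where E[X] = 113419181815929292655/113721152119718805504 ≈ 0.997). Hence R_6(8) > 1595, i.e. R_6(8) ≥ 1596.

Largest n = 1595; hence R_6(8) > 1595.
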